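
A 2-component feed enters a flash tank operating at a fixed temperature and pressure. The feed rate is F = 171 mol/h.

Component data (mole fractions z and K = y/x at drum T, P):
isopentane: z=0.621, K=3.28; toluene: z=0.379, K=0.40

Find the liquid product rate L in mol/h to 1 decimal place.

L = 22.4 mol/h

Let β = V/F and solve Σ zᵢ(Kᵢ−1)/(1+β(Kᵢ−1)) = 0.
Check two-phase: ΣzᵢKᵢ = 2.188 > 1 and Σzᵢ/Kᵢ = 1.137 > 1, so g(0) = 1.188 > 0 and g(1) = -0.137 < 0.
Iterate (Newton) starting at β = 0.39:
  β = 0.390: g = 0.4526, g' = -1.137 → β = 0.788
  β = 0.788: g = 0.0749, g' = -0.904 → β = 0.871
  β = 0.871: g = -0.0021, g' = -0.961 → β = 0.869
Converged at β = 0.869.
Then V = β·F = 0.8688·171 = 148.6 mol/h and L = F − V = 22.4 mol/h.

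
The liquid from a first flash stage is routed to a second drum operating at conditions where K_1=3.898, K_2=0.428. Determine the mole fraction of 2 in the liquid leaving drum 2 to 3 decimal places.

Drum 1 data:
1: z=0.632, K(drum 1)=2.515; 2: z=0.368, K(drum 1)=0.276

Drum 1:
Let ψ₁ = V/F and solve Σ zᵢ(Kᵢ−1)/(1+ψ₁(Kᵢ−1)) = 0.
g(0) = ΣzᵢKᵢ − 1 = 0.691 and g(1) = 1 − Σzᵢ/Kᵢ = -0.585, so a root lies in (0, 1).
Newton–Raphson from ψ₁ = 0.31:
  ψ₁ = 0.310: g = 0.3080, g' = -0.992 → ψ₁ = 0.620
  ψ₁ = 0.620: g = 0.0099, g' = -1.021 → ψ₁ = 0.630
Converged at ψ₁ = 0.630.
Drum-1 compositions:
  1: x = 0.323, y = 0.813
  2: x = 0.677, y = 0.187
Drum-2 feed = drum-1 liquid: z₂ = (0.3234, 0.6766).
Drum 2:
Material balance + equilibrium reduce to Σ zᵢ(Kᵢ−1)/(1+ψ₂(Kᵢ−1)) = 0.
Feasibility: ΣzᵢKᵢ = 1.550, Σzᵢ/Kᵢ = 1.664 — both > 1, two phases present.
Binary case is linear: z₁(K₁−1)(1+ψ₂(K₂−1)) + z₂(K₂−1)(1+ψ₂(K₁−1)) = 0
⇒ ψ₂ = [z₁(K₁−1)+z₂(K₂−1)] / [−(K₁−1)(K₂−1)] = 0.5501/1.6577 = 0.332
  1: x = 0.165, y = 0.643
  2: x = 0.835, y = 0.357

x_2 (drum 2) = 0.835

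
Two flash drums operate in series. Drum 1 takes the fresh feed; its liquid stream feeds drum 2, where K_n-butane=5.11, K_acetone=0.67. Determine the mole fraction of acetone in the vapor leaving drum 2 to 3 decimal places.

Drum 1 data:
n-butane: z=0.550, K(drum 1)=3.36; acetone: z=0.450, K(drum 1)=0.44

Drum 1:
Let ψ₁ = V/F and solve Σ zᵢ(Kᵢ−1)/(1+ψ₁(Kᵢ−1)) = 0.
Check two-phase: ΣzᵢKᵢ = 2.046 > 1 and Σzᵢ/Kᵢ = 1.186 > 1, so g(0) = 1.046 > 0 and g(1) = -0.186 < 0.
Newton iteration, ψ₁⁰ = 0.32:
  ψ₁ = 0.320: g = 0.4325, g' = -1.204 → ψ₁ = 0.679
  ψ₁ = 0.679: g = 0.0919, g' = -0.820 → ψ₁ = 0.791
Converged at ψ₁ = 0.791.
Drum-1 compositions:
  n-butane: x = 0.192, y = 0.644
  acetone: x = 0.808, y = 0.356
Drum-2 feed = drum-1 liquid: z₂ = (0.1918, 0.8082).
Drum 2:
Material balance + equilibrium reduce to Σ zᵢ(Kᵢ−1)/(1+ψ₂(Kᵢ−1)) = 0.
Feasibility: ΣzᵢKᵢ = 1.522, Σzᵢ/Kᵢ = 1.244 — both > 1, two phases present.
Iterate (Newton) starting at ψ₂ = 0.46:
  ψ₂ = 0.460: g = -0.0418, g' = -0.510 → ψ₂ = 0.378
  ψ₂ = 0.378: g = 0.0039, g' = -0.612 → ψ₂ = 0.384
  ψ₂ = 0.384: g = 0.0000, g' = -0.602 → ψ₂ = 0.385
Converged at ψ₂ = 0.385.
  n-butane: x = 0.074, y = 0.380
  acetone: x = 0.926, y = 0.620

y_acetone (drum 2) = 0.620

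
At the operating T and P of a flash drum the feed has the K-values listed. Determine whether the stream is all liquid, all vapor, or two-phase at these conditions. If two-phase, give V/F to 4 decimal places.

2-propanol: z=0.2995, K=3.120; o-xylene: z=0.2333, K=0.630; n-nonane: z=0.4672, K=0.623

two-phase, V/F = 0.4689

ΣzᵢKᵢ = 1.3725; Σzᵢ/Kᵢ = 1.2162.
Both exceed 1, so a two-phase solution exists.
Let ψ = V/F and solve Σ zᵢ(Kᵢ−1)/(1+ψ(Kᵢ−1)) = 0.
Newton–Raphson from ψ = 0.5:
  ψ = 0.5000: g = -0.01474, g' = -0.4661 → ψ = 0.4684
  ψ = 0.4684: g = 0.00027, g' = -0.4836 → ψ = 0.4689
Converged at ψ = 0.4689.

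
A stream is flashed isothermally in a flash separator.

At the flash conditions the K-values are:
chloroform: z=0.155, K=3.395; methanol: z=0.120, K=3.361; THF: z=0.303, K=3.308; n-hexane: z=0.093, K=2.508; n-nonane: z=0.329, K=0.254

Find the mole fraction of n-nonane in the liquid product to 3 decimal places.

x_n-nonane = 0.747

Let ψ = V/F and solve Σ zᵢ(Kᵢ−1)/(1+ψ(Kᵢ−1)) = 0.
g(0) = ΣzᵢKᵢ − 1 = 1.249 and g(1) = 1 − Σzᵢ/Kᵢ = -0.505, so a root lies in (0, 1).
Newton iteration, ψ⁰ = 0.69:
  ψ = 0.690: g = 0.0804, g' = -1.292 → ψ = 0.752
  ψ = 0.752: g = -0.0035, g' = -1.413 → ψ = 0.750
Converged at ψ = 0.750.
Compositions from xᵢ = zᵢ/(1+ψ(Kᵢ−1)), yᵢ = Kᵢxᵢ:
  chloroform: x = 0.055, y = 0.188
  methanol: x = 0.043, y = 0.146
  THF: x = 0.111, y = 0.367
  n-hexane: x = 0.044, y = 0.109
  n-nonane: x = 0.747, y = 0.190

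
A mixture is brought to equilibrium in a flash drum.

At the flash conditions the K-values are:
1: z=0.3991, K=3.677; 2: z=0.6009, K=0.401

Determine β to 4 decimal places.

β = 0.4418

Binary case is linear: z₁(K₁−1)(1+β(K₂−1)) + z₂(K₂−1)(1+β(K₁−1)) = 0
⇒ β = [z₁(K₁−1)+z₂(K₂−1)] / [−(K₁−1)(K₂−1)] = 0.70845/1.60352 = 0.4418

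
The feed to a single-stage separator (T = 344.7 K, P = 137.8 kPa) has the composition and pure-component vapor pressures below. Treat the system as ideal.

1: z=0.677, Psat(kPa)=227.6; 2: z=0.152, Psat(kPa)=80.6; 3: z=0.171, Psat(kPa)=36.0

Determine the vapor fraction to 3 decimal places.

Raoult's law: Kᵢ = Pᵢˢᵃᵗ/P = Pᵢˢᵃᵗ/137.8.
  K_1 = 227.6/137.8 = 1.65167, K_2 = 80.6/137.8 = 0.58491, K_3 = 36.0/137.8 = 0.26125
Rachford–Rice: g(ψ) = Σ zᵢ(Kᵢ−1)/(1+ψ(Kᵢ−1)) = 0.
g(0) = ΣzᵢKᵢ − 1 = 0.252 and g(1) = 1 − Σzᵢ/Kᵢ = -0.324, so a root lies in (0, 1).
Iterate (Newton) starting at ψ = 0.5:
  ψ = 0.500: g = 0.0528, g' = -0.440 → ψ = 0.620
  ψ = 0.620: g = -0.0039, g' = -0.511 → ψ = 0.613
  ψ = 0.613: g = -0.0000, g' = -0.505 → ψ = 0.612
Converged at ψ = 0.612.

ψ = 0.612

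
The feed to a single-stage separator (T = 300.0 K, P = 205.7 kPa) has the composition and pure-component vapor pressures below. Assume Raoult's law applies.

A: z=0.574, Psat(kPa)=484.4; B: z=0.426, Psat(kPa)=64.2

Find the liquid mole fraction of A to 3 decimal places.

x_A = 0.337

Raoult's law: Kᵢ = Pᵢˢᵃᵗ/P = Pᵢˢᵃᵗ/205.7.
  K_A = 484.4/205.7 = 2.35489, K_B = 64.2/205.7 = 0.31211
Rachford–Rice: g(V/F) = Σ zᵢ(Kᵢ−1)/(1+V/F(Kᵢ−1)) = 0.
Feasibility: ΣzᵢKᵢ = 1.485, Σzᵢ/Kᵢ = 1.609 — both > 1, two phases present.
Newton iteration, V/F⁰ = 0.5:
  V/F = 0.500: g = 0.0169, g' = -0.843 → V/F = 0.520
Converged at V/F = 0.520.
Compositions from xᵢ = zᵢ/(1+V/F(Kᵢ−1)), yᵢ = Kᵢxᵢ:
  A: x = 0.337, y = 0.793
  B: x = 0.663, y = 0.207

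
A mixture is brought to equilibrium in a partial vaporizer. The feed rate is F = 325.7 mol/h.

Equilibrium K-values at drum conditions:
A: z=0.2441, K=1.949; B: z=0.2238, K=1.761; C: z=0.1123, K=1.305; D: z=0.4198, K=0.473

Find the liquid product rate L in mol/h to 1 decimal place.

Material balance + equilibrium reduce to Σ zᵢ(Kᵢ−1)/(1+ψ(Kᵢ−1)) = 0.
Feasibility: ΣzᵢKᵢ = 1.2150, Σzᵢ/Kᵢ = 1.2259 — both > 1, two phases present.
Newton iteration, ψ⁰ = 0.5:
  ψ = 0.5000: g = 0.00981, g' = -0.3919 → ψ = 0.5250
  ψ = 0.5250: g = -0.00003, g' = -0.3947 → ψ = 0.5249
Converged at ψ = 0.5249.
Then V = ψ·F = 0.5249·325.7 = 171.0 mol/h and L = F − V = 154.7 mol/h.

L = 154.7 mol/h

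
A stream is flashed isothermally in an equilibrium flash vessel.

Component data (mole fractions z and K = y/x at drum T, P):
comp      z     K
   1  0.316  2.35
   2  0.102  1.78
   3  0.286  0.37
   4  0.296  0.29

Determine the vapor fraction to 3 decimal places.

Material balance + equilibrium reduce to Σ zᵢ(Kᵢ−1)/(1+ψ(Kᵢ−1)) = 0.
g(0) = ΣzᵢKᵢ − 1 = 0.116 and g(1) = 1 − Σzᵢ/Kᵢ = -0.985, so a root lies in (0, 1).
Iterate (Newton) starting at ψ = 0.5:
  ψ = 0.500: g = -0.2769, g' = -0.838 → ψ = 0.170
  ψ = 0.170: g = -0.0232, g' = -0.765 → ψ = 0.139
Converged at ψ = 0.139.

ψ = 0.139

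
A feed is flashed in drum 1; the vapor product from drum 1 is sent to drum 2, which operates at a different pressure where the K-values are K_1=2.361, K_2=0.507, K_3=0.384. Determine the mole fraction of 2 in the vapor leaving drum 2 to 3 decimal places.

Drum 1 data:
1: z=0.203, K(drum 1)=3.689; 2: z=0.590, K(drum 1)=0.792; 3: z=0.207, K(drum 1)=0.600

y_2 (drum 2) = 0.282

Drum 1:
Rachford–Rice: g(ψ₁) = Σ zᵢ(Kᵢ−1)/(1+ψ₁(Kᵢ−1)) = 0.
g(0) = ΣzᵢKᵢ − 1 = 0.340 and g(1) = 1 − Σzᵢ/Kᵢ = -0.145, so a root lies in (0, 1).
Newton–Raphson from ψ₁ = 0.5:
  ψ₁ = 0.500: g = -0.0076, g' = -0.351 → ψ₁ = 0.478
  ψ₁ = 0.478: g = 0.0001, g' = -0.363 → ψ₁ = 0.479
Converged at ψ₁ = 0.479.
Drum-1 compositions:
  1: x = 0.089, y = 0.327
  2: x = 0.655, y = 0.519
  3: x = 0.256, y = 0.154
Drum-2 feed = drum-1 vapor: z₂ = (0.3275, 0.5189, 0.1536).
Drum 2:
Newton iteration, ψ₂⁰ = 0.44:
  ψ₂ = 0.440: g = -0.1778, g' = -0.553 → ψ₂ = 0.118
  ψ₂ = 0.118: g = 0.0101, g' = -0.660 → ψ₂ = 0.134
Converged at ψ₂ = 0.134.
  1: x = 0.277, y = 0.654
  2: x = 0.556, y = 0.282
  3: x = 0.167, y = 0.064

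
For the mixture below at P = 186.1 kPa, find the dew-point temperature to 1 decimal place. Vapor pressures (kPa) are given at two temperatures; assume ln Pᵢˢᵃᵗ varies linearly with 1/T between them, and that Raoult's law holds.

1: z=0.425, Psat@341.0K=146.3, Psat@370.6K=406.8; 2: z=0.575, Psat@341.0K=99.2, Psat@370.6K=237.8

Dew-point temperature: Σzᵢ·P/Pᵢˢᵃᵗ(T) = 1. Interpolate ln Pᵢˢᵃᵗ = aᵢ + bᵢ/T.
  T = 341.0 K: ΣzᵢP/Pᵢˢᵃᵗ = 1.6193
  T = 370.6 K: ΣzᵢP/Pᵢˢᵃᵗ = 0.6444
  T = 355.8 K: ΣzᵢP/Pᵢˢᵃᵗ = 1.0015
  T = 363.2 K: ΣzᵢP/Pᵢˢᵃᵗ = 0.7997
  T = 359.5 K: ΣzᵢP/Pᵢˢᵃᵗ = 0.8939
  T = 357.6 K: ΣzᵢP/Pᵢˢᵃᵗ = 0.9473
Interpolating between 355.8 K and 357.6 K gives T ≈ 355.8 K.

T = 355.8 K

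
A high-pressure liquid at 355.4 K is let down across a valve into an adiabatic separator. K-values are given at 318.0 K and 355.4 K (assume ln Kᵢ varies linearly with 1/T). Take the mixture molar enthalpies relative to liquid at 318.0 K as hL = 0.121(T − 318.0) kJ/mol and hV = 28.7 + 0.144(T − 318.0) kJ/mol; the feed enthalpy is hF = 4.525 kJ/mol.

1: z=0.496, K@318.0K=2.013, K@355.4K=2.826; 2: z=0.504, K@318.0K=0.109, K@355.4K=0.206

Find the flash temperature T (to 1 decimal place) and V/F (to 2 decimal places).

Adiabatic flash: solve Rachford–Rice at each trial T, then check hF = ψ·hV(T) + (1−ψ)·hL(T).
  T = 318.0 K: K = (2.013, 0.109), RR gives ψ = 0.059, H_out = 1.697 kJ/mol
  T = 355.4 K: K = (2.826, 0.206), RR gives ψ = 0.349, H_out = 14.832 kJ/mol
  T = 336.7 K: K = (2.408, 0.153), RR gives ψ = 0.227, H_out = 8.882 kJ/mol
  T = 327.4 K: K = (2.208, 0.130), RR gives ψ = 0.153, H_out = 5.554 kJ/mol
  T = 322.7 K: K = (2.110, 0.119), RR gives ψ = 0.109, H_out = 3.705 kJ/mol
  T = 325.0 K: K = (2.158, 0.124), RR gives ψ = 0.131, H_out = 4.627 kJ/mol
Linear interpolation between T = 322.7 (H_out = 3.705) and T = 325.0 (H_out = 4.627) on hF = 4.525 gives T ≈ 324.7 K, at which ψ = 0.13.

T = 324.7 K, V/F = 0.13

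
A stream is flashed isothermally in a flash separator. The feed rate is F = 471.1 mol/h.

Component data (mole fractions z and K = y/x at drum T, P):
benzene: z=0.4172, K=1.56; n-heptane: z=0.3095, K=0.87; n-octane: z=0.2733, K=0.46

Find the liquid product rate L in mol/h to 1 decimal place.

Newton–Raphson from ψ = 0.53:
  ψ = 0.5300: g = -0.06981, g' = -0.2402 → ψ = 0.2394
  ψ = 0.2394: g = -0.00501, g' = -0.2124 → ψ = 0.2158
Converged at ψ = 0.2158.
Then V = ψ·F = 0.2158·471.1 = 101.7 mol/h and L = F − V = 369.4 mol/h.

L = 369.4 mol/h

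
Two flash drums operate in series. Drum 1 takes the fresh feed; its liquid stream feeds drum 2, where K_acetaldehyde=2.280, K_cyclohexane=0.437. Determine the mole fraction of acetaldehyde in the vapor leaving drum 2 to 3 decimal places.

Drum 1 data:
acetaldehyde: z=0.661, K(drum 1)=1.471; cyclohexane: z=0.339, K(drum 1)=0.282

y_acetaldehyde (drum 2) = 0.696

Drum 1:
Newton iteration, ψ₁⁰ = 0.5:
  ψ₁ = 0.500: g = -0.1277, g' = -0.521 → ψ₁ = 0.255
  ψ₁ = 0.255: g = -0.0200, g' = -0.379 → ψ₁ = 0.202
  ψ₁ = 0.202: g = -0.0005, g' = -0.361 → ψ₁ = 0.201
Converged at ψ₁ = 0.201.
Drum-1 compositions:
  acetaldehyde: x = 0.604, y = 0.888
  cyclohexane: x = 0.396, y = 0.112
Drum-2 feed = drum-1 liquid: z₂ = (0.6039, 0.3961).
Drum 2:
Let ψ₂ = V/F and solve Σ zᵢ(Kᵢ−1)/(1+ψ₂(Kᵢ−1)) = 0.
g(0) = ΣzᵢKᵢ − 1 = 0.550 and g(1) = 1 − Σzᵢ/Kᵢ = -0.171, so a root lies in (0, 1).
Binary case is linear: z₁(K₁−1)(1+ψ₂(K₂−1)) + z₂(K₂−1)(1+ψ₂(K₁−1)) = 0
⇒ ψ₂ = [z₁(K₁−1)+z₂(K₂−1)] / [−(K₁−1)(K₂−1)] = 0.5499/0.7206 = 0.763
  acetaldehyde: x = 0.305, y = 0.696
  cyclohexane: x = 0.695, y = 0.304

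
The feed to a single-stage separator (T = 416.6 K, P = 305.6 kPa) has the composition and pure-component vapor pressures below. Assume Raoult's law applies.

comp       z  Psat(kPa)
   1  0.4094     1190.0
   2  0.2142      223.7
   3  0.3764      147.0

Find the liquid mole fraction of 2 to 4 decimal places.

Raoult's law: Kᵢ = Pᵢˢᵃᵗ/P = Pᵢˢᵃᵗ/305.6.
  K_1 = 1190.0/305.6 = 3.893979, K_2 = 223.7/305.6 = 0.732003, K_3 = 147.0/305.6 = 0.481021
Iterate (Newton) starting at ψ = 0.41:
  ψ = 0.4100: g = 0.22923, g' = -0.9002 → ψ = 0.6646
  ψ = 0.6646: g = 0.03722, g' = -0.6602 → ψ = 0.7210
  ψ = 0.7210: g = 0.00055, g' = -0.6424 → ψ = 0.7219
Converged at ψ = 0.7219.
Compositions from xᵢ = zᵢ/(1+ψ(Kᵢ−1)), yᵢ = Kᵢxᵢ:
  1: x = 0.1325, y = 0.5161
  2: x = 0.2656, y = 0.1944
  3: x = 0.6019, y = 0.2895

x_2 = 0.2656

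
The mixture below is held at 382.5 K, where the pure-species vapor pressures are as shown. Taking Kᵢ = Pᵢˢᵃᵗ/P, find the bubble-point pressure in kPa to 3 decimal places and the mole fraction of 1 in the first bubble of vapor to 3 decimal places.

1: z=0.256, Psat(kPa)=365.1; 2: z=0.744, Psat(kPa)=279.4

Pbub = 301.339 kPa, y_1 = 0.310

At the bubble point ψ → 0, so ΣzᵢKᵢ = 1 with Kᵢ = Pᵢˢᵃᵗ/P ⇒ P = ΣzᵢPᵢˢᵃᵗ.
P = 0.256·365.1 + 0.744·279.4 = 301.339 kPa
yᵢ = zᵢPᵢˢᵃᵗ/P ⇒ y_1 = 0.256·365.1/301.339 = 0.310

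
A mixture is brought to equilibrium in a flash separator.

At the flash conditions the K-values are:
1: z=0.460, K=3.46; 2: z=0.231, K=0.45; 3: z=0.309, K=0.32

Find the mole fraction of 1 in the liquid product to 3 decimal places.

x_1 = 0.203

Iterate (Newton) starting at β = 0.5:
  β = 0.500: g = 0.0138, g' = -1.021 → β = 0.514
Converged at β = 0.514.
Compositions from xᵢ = zᵢ/(1+β(Kᵢ−1)), yᵢ = Kᵢxᵢ:
  1: x = 0.203, y = 0.703
  2: x = 0.322, y = 0.145
  3: x = 0.475, y = 0.152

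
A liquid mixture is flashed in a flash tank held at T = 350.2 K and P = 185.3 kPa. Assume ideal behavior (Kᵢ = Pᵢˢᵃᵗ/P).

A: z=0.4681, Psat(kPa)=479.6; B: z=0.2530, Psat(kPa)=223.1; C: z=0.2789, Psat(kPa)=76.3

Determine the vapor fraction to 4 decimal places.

ψ = 0.9016

Raoult's law: Kᵢ = Pᵢˢᵃᵗ/P = Pᵢˢᵃᵗ/185.3.
  K_A = 479.6/185.3 = 2.588235, K_B = 223.1/185.3 = 1.203994, K_C = 76.3/185.3 = 0.411765
Material balance + equilibrium reduce to Σ zᵢ(Kᵢ−1)/(1+ψ(Kᵢ−1)) = 0.
g(0) = ΣzᵢKᵢ − 1 = 0.6310 and g(1) = 1 − Σzᵢ/Kᵢ = -0.0683, so a root lies in (0, 1).
Newton–Raphson from ψ = 0.5:
  ψ = 0.5000: g = 0.22880, g' = -0.5692 → ψ = 0.9020
  ψ = 0.9020: g = -0.00027, g' = -0.6450 → ψ = 0.9016
Converged at ψ = 0.9016.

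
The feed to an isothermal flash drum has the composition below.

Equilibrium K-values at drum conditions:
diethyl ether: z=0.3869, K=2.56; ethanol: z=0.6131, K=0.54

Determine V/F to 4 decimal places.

V/F = 0.4481

Material balance + equilibrium reduce to Σ zᵢ(Kᵢ−1)/(1+V/F(Kᵢ−1)) = 0.
Check two-phase: ΣzᵢKᵢ = 1.3215 > 1 and Σzᵢ/Kᵢ = 1.2865 > 1, so g(0) = 0.3215 > 0 and g(1) = -0.2865 < 0.
Binary case is linear: z₁(K₁−1)(1+V/F(K₂−1)) + z₂(K₂−1)(1+V/F(K₁−1)) = 0
⇒ V/F = [z₁(K₁−1)+z₂(K₂−1)] / [−(K₁−1)(K₂−1)] = 0.32154/0.71760 = 0.4481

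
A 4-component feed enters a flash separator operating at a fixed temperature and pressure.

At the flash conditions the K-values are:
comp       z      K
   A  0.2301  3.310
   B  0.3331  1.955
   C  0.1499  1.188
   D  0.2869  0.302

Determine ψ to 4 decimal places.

ψ = 0.7321

Let ψ = V/F and solve Σ zᵢ(Kᵢ−1)/(1+ψ(Kᵢ−1)) = 0.
Check two-phase: ΣzᵢKᵢ = 1.6776 > 1 and Σzᵢ/Kᵢ = 1.3161 > 1, so g(0) = 0.6776 > 0 and g(1) = -0.3161 < 0.
Newton–Raphson from ψ = 0.38:
  ψ = 0.3800: g = 0.27022, g' = -0.7753 → ψ = 0.7285
  ψ = 0.7285: g = 0.00303, g' = -0.8590 → ψ = 0.7321
Converged at ψ = 0.7321.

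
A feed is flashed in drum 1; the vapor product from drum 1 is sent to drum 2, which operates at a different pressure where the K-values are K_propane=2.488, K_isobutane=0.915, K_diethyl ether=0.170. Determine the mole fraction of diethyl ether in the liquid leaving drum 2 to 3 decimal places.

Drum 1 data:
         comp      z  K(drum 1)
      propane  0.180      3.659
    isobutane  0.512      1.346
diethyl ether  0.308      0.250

Drum 1:
Let ψ₁ = V/F and solve Σ zᵢ(Kᵢ−1)/(1+ψ₁(Kᵢ−1)) = 0.
Feasibility: ΣzᵢKᵢ = 1.425, Σzᵢ/Kᵢ = 1.662 — both > 1, two phases present.
Iterate (Newton) starting at ψ₁ = 0.56:
  ψ₁ = 0.560: g = -0.0576, g' = -0.763 → ψ₁ = 0.485
  ψ₁ = 0.485: g = -0.0020, g' = -0.716 → ψ₁ = 0.482
Converged at ψ₁ = 0.482.
Drum-1 compositions:
  propane: x = 0.079, y = 0.289
  isobutane: x = 0.439, y = 0.591
  diethyl ether: x = 0.482, y = 0.121
Drum-2 feed = drum-1 vapor: z₂ = (0.2887, 0.5907, 0.1206).
Drum 2:
Material balance + equilibrium reduce to Σ zᵢ(Kᵢ−1)/(1+ψ₂(Kᵢ−1)) = 0.
g(0) = ΣzᵢKᵢ − 1 = 0.279 and g(1) = 1 − Σzᵢ/Kᵢ = -0.471, so a root lies in (0, 1).
Newton iteration, ψ₂⁰ = 0.63:
  ψ₂ = 0.630: g = -0.0410, g' = -0.540 → ψ₂ = 0.554
  ψ₂ = 0.554: g = -0.0024, g' = -0.481 → ψ₂ = 0.549
Converged at ψ₂ = 0.549.
  propane: x = 0.159, y = 0.395
  isobutane: x = 0.620, y = 0.567
  diethyl ether: x = 0.221, y = 0.038

x_diethyl ether (drum 2) = 0.221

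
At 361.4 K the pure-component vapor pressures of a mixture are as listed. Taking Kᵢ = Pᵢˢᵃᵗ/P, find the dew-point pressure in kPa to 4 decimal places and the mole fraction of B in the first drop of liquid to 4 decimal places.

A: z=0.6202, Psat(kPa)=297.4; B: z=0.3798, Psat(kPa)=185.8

At the dew point ψ → 1, so Σzᵢ/Kᵢ = 1 with Kᵢ = Pᵢˢᵃᵗ/P ⇒ 1/P = Σzᵢ/Pᵢˢᵃᵗ.
1/P = 0.6202/297.4 + 0.3798/185.8 = 0.0041295 ⇒ P = 242.1577 kPa
xᵢ = zᵢP/Pᵢˢᵃᵗ ⇒ x_B = 0.3798·242.1577/185.8 = 0.4950

Pdew = 242.1577 kPa, x_B = 0.4950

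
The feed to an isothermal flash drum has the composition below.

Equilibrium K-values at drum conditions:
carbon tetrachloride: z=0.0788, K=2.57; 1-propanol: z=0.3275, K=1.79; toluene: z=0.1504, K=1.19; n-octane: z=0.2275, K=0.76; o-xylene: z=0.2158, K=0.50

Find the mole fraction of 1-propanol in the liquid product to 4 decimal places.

Material balance + equilibrium reduce to Σ zᵢ(Kᵢ−1)/(1+β(Kᵢ−1)) = 0.
Check two-phase: ΣzᵢKᵢ = 1.2485 > 1 and Σzᵢ/Kᵢ = 1.0710 > 1, so g(0) = 0.2485 > 0 and g(1) = -0.0710 < 0.
Newton iteration, β⁰ = 0.4:
  β = 0.4000: g = 0.10388, g' = -0.2963 → β = 0.7505
  β = 0.7505: g = 0.00491, g' = -0.2834 → β = 0.7679
  β = 0.7679: g = -0.00001, g' = -0.2851 → β = 0.7678
Converged at β = 0.7678.
Compositions from xᵢ = zᵢ/(1+β(Kᵢ−1)), yᵢ = Kᵢxᵢ:
  carbon tetrachloride: x = 0.0357, y = 0.0918
  1-propanol: x = 0.2038, y = 0.3649
  toluene: x = 0.1313, y = 0.1562
  n-octane: x = 0.2789, y = 0.2120
  o-xylene: x = 0.3503, y = 0.1751

x_1-propanol = 0.2038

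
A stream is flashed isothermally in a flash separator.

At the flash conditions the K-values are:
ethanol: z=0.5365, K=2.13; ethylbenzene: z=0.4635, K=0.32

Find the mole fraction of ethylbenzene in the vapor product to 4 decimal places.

Material balance + equilibrium reduce to Σ zᵢ(Kᵢ−1)/(1+V/F(Kᵢ−1)) = 0.
Feasibility: ΣzᵢKᵢ = 1.2911, Σzᵢ/Kᵢ = 1.7003 — both > 1, two phases present.
Binary case is linear: z₁(K₁−1)(1+V/F(K₂−1)) + z₂(K₂−1)(1+V/F(K₁−1)) = 0
⇒ V/F = [z₁(K₁−1)+z₂(K₂−1)] / [−(K₁−1)(K₂−1)] = 0.29106/0.76840 = 0.3788
Compositions from xᵢ = zᵢ/(1+V/F(Kᵢ−1)), yᵢ = Kᵢxᵢ:
  ethanol: x = 0.3757, y = 0.8002
  ethylbenzene: x = 0.6243, y = 0.1998

y_ethylbenzene = 0.1998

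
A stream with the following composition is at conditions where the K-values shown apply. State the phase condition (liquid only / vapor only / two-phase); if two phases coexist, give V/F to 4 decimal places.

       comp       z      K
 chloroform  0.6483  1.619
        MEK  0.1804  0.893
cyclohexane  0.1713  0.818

vapor only

ΣzᵢKᵢ = 1.3508; Σzᵢ/Kᵢ = 0.8119.
Since Σzᵢ/Kᵢ < 1 the mixture is above its dew point — single vapor phase.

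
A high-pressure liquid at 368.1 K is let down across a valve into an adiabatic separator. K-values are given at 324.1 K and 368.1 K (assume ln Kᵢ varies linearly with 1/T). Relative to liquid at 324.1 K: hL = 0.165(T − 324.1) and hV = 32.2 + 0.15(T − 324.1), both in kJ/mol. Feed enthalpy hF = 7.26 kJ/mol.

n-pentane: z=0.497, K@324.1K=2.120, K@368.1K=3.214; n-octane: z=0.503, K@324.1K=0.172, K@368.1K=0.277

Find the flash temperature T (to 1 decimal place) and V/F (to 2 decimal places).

T = 329.1 K, V/F = 0.20

Adiabatic flash: solve Rachford–Rice at each trial T, then check hF = ψ·hV(T) + (1−ψ)·hL(T).
  T = 324.1 K: K = (2.120, 0.172), RR gives ψ = 0.151, H_out = 4.867 kJ/mol
  T = 368.1 K: K = (3.214, 0.277), RR gives ψ = 0.460, H_out = 21.775 kJ/mol
  T = 346.1 K: K = (2.645, 0.222), RR gives ψ = 0.333, H_out = 14.234 kJ/mol
  T = 335.1 K: K = (2.377, 0.196), RR gives ψ = 0.253, H_out = 9.914 kJ/mol
  T = 329.6 K: K = (2.247, 0.184), RR gives ψ = 0.206, H_out = 7.508 kJ/mol
  T = 326.9 K: K = (2.184, 0.178), RR gives ψ = 0.180, H_out = 6.245 kJ/mol
  T = 328.2 K: K = (2.214, 0.181), RR gives ψ = 0.192, H_out = 6.861 kJ/mol
Linear interpolation between T = 328.2 (H_out = 6.861) and T = 329.6 (H_out = 7.508) on hF = 7.26 gives T ≈ 329.1 K, at which ψ = 0.20.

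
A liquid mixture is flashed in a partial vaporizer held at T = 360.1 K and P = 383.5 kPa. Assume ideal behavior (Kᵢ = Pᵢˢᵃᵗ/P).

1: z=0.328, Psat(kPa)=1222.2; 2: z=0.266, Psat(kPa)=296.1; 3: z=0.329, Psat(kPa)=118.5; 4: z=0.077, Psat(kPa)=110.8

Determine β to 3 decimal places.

Raoult's law: Kᵢ = Pᵢˢᵃᵗ/P = Pᵢˢᵃᵗ/383.5.
  K_1 = 1222.2/383.5 = 3.18696, K_2 = 296.1/383.5 = 0.77210, K_3 = 118.5/383.5 = 0.30900, K_4 = 110.8/383.5 = 0.28892
Material balance + equilibrium reduce to Σ zᵢ(Kᵢ−1)/(1+β(Kᵢ−1)) = 0.
Check two-phase: ΣzᵢKᵢ = 1.375 > 1 and Σzᵢ/Kᵢ = 1.779 > 1, so g(0) = 0.375 > 0 and g(1) = -0.779 < 0.
Newton–Raphson from β = 0.7:
  β = 0.700: g = -0.3380, g' = -1.008 → β = 0.365
  β = 0.365: g = -0.0449, g' = -0.854 → β = 0.312
  β = 0.312: g = 0.0009, g' = -0.890 → β = 0.313
Converged at β = 0.313.

β = 0.313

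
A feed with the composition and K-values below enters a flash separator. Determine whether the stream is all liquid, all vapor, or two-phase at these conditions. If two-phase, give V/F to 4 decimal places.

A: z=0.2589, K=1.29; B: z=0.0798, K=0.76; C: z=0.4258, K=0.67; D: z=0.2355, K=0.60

all liquid

ΣzᵢKᵢ = 0.8212; Σzᵢ/Kᵢ = 1.3337.
Since ΣzᵢKᵢ < 1 the mixture is below its bubble point — single liquid phase.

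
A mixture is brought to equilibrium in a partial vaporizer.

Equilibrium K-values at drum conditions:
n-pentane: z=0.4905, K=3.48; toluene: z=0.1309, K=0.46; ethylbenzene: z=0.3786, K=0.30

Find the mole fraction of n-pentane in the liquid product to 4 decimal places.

x_n-pentane = 0.2109

Newton iteration, ψ⁰ = 0.53:
  ψ = 0.5300: g = 0.00523, g' = -1.1070 → ψ = 0.5347
Converged at ψ = 0.5347.
Compositions from xᵢ = zᵢ/(1+ψ(Kᵢ−1)), yᵢ = Kᵢxᵢ:
  n-pentane: x = 0.2109, y = 0.7338
  toluene: x = 0.1840, y = 0.0847
  ethylbenzene: x = 0.6051, y = 0.1815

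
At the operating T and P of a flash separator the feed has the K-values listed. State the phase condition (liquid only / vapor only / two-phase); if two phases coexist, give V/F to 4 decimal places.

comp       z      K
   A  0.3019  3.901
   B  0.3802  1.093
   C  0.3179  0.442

ΣzᵢKᵢ = 1.7338; Σzᵢ/Kᵢ = 1.1445.
Both exceed 1, so a two-phase solution exists.
Newton iteration, ψ⁰ = 0.5:
  ψ = 0.5000: g = 0.14516, g' = -0.6165 → ψ = 0.7354
  ψ = 0.7354: g = 0.01174, g' = -0.5464 → ψ = 0.7569
Converged at ψ = 0.7569.

two-phase, V/F = 0.7569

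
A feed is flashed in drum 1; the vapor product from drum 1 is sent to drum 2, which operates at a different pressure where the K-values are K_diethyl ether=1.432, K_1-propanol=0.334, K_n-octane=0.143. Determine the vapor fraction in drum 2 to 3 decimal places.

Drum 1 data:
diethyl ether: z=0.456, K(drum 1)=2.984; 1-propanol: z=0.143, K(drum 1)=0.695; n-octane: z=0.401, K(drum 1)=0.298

Drum 1:
Material balance + equilibrium reduce to Σ zᵢ(Kᵢ−1)/(1+ψ₁(Kᵢ−1)) = 0.
Feasibility: ΣzᵢKᵢ = 1.580, Σzᵢ/Kᵢ = 1.704 — both > 1, two phases present.
Iterate (Newton) starting at ψ₁ = 0.5:
  ψ₁ = 0.500: g = -0.0310, g' = -0.940 → ψ₁ = 0.467
Converged at ψ₁ = 0.467.
Drum-1 compositions:
  diethyl ether: x = 0.237, y = 0.706
  1-propanol: x = 0.167, y = 0.116
  n-octane: x = 0.597, y = 0.178
Drum-2 feed = drum-1 vapor: z₂ = (0.7063, 0.1159, 0.1778).
Drum 2:
Newton iteration, ψ₂⁰ = 0.62:
  ψ₂ = 0.620: g = -0.2159, g' = -0.826 → ψ₂ = 0.359
  ψ₂ = 0.359: g = -0.0571, g' = -0.460 → ψ₂ = 0.234
  ψ₂ = 0.234: g = -0.0050, g' = -0.385 → ψ₂ = 0.221
Converged at ψ₂ = 0.221.
  diethyl ether: x = 0.645, y = 0.923
  1-propanol: x = 0.136, y = 0.045
  n-octane: x = 0.219, y = 0.031

V/F (drum 2) = 0.221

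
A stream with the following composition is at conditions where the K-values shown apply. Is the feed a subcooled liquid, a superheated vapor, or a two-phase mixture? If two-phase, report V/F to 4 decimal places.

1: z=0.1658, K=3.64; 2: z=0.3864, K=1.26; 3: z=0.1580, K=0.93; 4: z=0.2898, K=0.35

ΣzᵢKᵢ = 1.3387; Σzᵢ/Kᵢ = 1.3501.
Both exceed 1, so a two-phase solution exists.
Rachford–Rice: g(ψ) = Σ zᵢ(Kᵢ−1)/(1+ψ(Kᵢ−1)) = 0.
Newton iteration, ψ⁰ = 0.63:
  ψ = 0.6300: g = -0.07989, g' = -0.5342 → ψ = 0.4804
  ψ = 0.4804: g = -0.00308, g' = -0.5049 → ψ = 0.4743
Converged at ψ = 0.4743.

two-phase, V/F = 0.4743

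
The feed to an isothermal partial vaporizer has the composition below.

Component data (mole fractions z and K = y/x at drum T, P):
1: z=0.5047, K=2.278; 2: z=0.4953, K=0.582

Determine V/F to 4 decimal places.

Material balance + equilibrium reduce to Σ zᵢ(Kᵢ−1)/(1+V/F(Kᵢ−1)) = 0.
g(0) = ΣzᵢKᵢ − 1 = 0.4380 and g(1) = 1 − Σzᵢ/Kᵢ = -0.0726, so a root lies in (0, 1).
Binary case is linear: z₁(K₁−1)(1+V/F(K₂−1)) + z₂(K₂−1)(1+V/F(K₁−1)) = 0
⇒ V/F = [z₁(K₁−1)+z₂(K₂−1)] / [−(K₁−1)(K₂−1)] = 0.43797/0.53420 = 0.8199

V/F = 0.8199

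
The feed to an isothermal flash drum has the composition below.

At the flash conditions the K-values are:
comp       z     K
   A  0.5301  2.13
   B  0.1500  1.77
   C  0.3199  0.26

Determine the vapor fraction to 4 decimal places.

ψ = 0.6119

Material balance + equilibrium reduce to Σ zᵢ(Kᵢ−1)/(1+ψ(Kᵢ−1)) = 0.
g(0) = ΣzᵢKᵢ − 1 = 0.4778 and g(1) = 1 − Σzᵢ/Kᵢ = -0.5640, so a root lies in (0, 1).
Newton iteration, ψ⁰ = 0.5:
  ψ = 0.5000: g = 0.09039, g' = -0.7641 → ψ = 0.6183
  ψ = 0.6183: g = -0.00552, g' = -0.8707 → ψ = 0.6120
  ψ = 0.6120: g = -0.00003, g' = -0.8628 → ψ = 0.6119
Converged at ψ = 0.6119.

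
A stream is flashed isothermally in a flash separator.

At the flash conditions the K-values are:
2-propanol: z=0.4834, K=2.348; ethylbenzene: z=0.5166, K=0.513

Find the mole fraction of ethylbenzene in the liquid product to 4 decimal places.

Material balance + equilibrium reduce to Σ zᵢ(Kᵢ−1)/(1+β(Kᵢ−1)) = 0.
g(0) = ΣzᵢKᵢ − 1 = 0.4000 and g(1) = 1 − Σzᵢ/Kᵢ = -0.2129, so a root lies in (0, 1).
Binary case is linear: z₁(K₁−1)(1+β(K₂−1)) + z₂(K₂−1)(1+β(K₁−1)) = 0
⇒ β = [z₁(K₁−1)+z₂(K₂−1)] / [−(K₁−1)(K₂−1)] = 0.40004/0.65648 = 0.6094
Compositions from xᵢ = zᵢ/(1+β(Kᵢ−1)), yᵢ = Kᵢxᵢ:
  2-propanol: x = 0.2654, y = 0.6231
  ethylbenzene: x = 0.7346, y = 0.3769

x_ethylbenzene = 0.7346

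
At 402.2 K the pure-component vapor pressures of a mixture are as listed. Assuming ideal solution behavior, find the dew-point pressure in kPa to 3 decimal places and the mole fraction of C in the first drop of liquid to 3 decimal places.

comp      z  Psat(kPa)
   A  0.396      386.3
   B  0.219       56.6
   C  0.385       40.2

At the dew point ψ → 1, so Σzᵢ/Kᵢ = 1 with Kᵢ = Pᵢˢᵃᵗ/P ⇒ 1/P = Σzᵢ/Pᵢˢᵃᵗ.
1/P = 0.396/386.3 + 0.219/56.6 + 0.385/40.2 = 0.014471 ⇒ P = 69.101 kPa
xᵢ = zᵢP/Pᵢˢᵃᵗ ⇒ x_C = 0.385·69.101/40.2 = 0.662

Pdew = 69.101 kPa, x_C = 0.662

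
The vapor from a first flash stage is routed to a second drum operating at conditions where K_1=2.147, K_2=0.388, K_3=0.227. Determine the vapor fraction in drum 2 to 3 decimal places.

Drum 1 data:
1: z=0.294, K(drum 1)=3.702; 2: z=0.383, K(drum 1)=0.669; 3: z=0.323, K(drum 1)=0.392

V/F (drum 2) = 0.412

Drum 1:
Rachford–Rice: g(ψ₁) = Σ zᵢ(Kᵢ−1)/(1+ψ₁(Kᵢ−1)) = 0.
g(0) = ΣzᵢKᵢ − 1 = 0.471 and g(1) = 1 − Σzᵢ/Kᵢ = -0.476, so a root lies in (0, 1).
Iterate (Newton) starting at ψ₁ = 0.41:
  ψ₁ = 0.410: g = -0.0314, g' = -0.751 → ψ₁ = 0.368
  ψ₁ = 0.368: g = 0.0008, g' = -0.792 → ψ₁ = 0.369
Converged at ψ₁ = 0.369.
Drum-1 compositions:
  1: x = 0.147, y = 0.545
  2: x = 0.436, y = 0.292
  3: x = 0.417, y = 0.163
Drum-2 feed = drum-1 vapor: z₂ = (0.5448, 0.2919, 0.1633).
Drum 2:
Material balance + equilibrium reduce to Σ zᵢ(Kᵢ−1)/(1+ψ₂(Kᵢ−1)) = 0.
Check two-phase: ΣzᵢKᵢ = 1.320 > 1 and Σzᵢ/Kᵢ = 1.725 > 1, so g(0) = 0.320 > 0 and g(1) = -0.725 < 0.
Iterate (Newton) starting at ψ₂ = 0.5:
  ψ₂ = 0.500: g = -0.0660, g' = -0.776 → ψ₂ = 0.415
  ψ₂ = 0.415: g = -0.0019, g' = -0.737 → ψ₂ = 0.412
Converged at ψ₂ = 0.412.
  1: x = 0.370, y = 0.794
  2: x = 0.390, y = 0.151
  3: x = 0.240, y = 0.054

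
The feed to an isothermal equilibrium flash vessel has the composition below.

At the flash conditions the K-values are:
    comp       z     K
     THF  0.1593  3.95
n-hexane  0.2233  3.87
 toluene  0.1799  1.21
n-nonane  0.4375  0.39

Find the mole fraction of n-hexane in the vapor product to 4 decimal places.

y_n-hexane = 0.3106

Material balance + equilibrium reduce to Σ zᵢ(Kᵢ−1)/(1+ψ(Kᵢ−1)) = 0.
Check two-phase: ΣzᵢKᵢ = 1.8817 > 1 and Σzᵢ/Kᵢ = 1.3685 > 1, so g(0) = 0.8817 > 0 and g(1) = -0.3685 < 0.
Iterate (Newton) starting at ψ = 0.45:
  ψ = 0.4500: g = 0.14825, g' = -0.9221 → ψ = 0.6108
  ψ = 0.6108: g = 0.00866, g' = -0.8391 → ψ = 0.6211
Converged at ψ = 0.6211.
Compositions from xᵢ = zᵢ/(1+ψ(Kᵢ−1)), yᵢ = Kᵢxᵢ:
  THF: x = 0.0562, y = 0.2222
  n-hexane: x = 0.0802, y = 0.3106
  toluene: x = 0.1591, y = 0.1926
  n-nonane: x = 0.7044, y = 0.2747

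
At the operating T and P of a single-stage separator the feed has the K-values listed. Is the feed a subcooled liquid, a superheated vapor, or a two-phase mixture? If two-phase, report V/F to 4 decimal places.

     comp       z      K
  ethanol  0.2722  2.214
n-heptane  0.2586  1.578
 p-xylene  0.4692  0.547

ΣzᵢKᵢ = 1.2674; Σzᵢ/Kᵢ = 1.1446.
Both exceed 1, so a two-phase solution exists.
Material balance + equilibrium reduce to Σ zᵢ(Kᵢ−1)/(1+ψ(Kᵢ−1)) = 0.
Newton–Raphson from ψ = 0.5:
  ψ = 0.5000: g = 0.04680, g' = -0.3683 → ψ = 0.6271
  ψ = 0.6271: g = 0.00044, g' = -0.3637 → ψ = 0.6283
Converged at ψ = 0.6283.

two-phase, V/F = 0.6283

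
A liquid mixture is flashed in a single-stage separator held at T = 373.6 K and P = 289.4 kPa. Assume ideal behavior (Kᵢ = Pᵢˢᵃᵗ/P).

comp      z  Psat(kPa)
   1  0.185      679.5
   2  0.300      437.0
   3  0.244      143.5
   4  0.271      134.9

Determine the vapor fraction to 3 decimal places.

ψ = 0.284

Raoult's law: Kᵢ = Pᵢˢᵃᵗ/P = Pᵢˢᵃᵗ/289.4.
  K_1 = 679.5/289.4 = 2.34796, K_2 = 437.0/289.4 = 1.51002, K_3 = 143.5/289.4 = 0.49585, K_4 = 134.9/289.4 = 0.46614
Rachford–Rice: g(ψ) = Σ zᵢ(Kᵢ−1)/(1+ψ(Kᵢ−1)) = 0.
g(0) = ΣzᵢKᵢ − 1 = 0.135 and g(1) = 1 − Σzᵢ/Kᵢ = -0.351, so a root lies in (0, 1).
Newton–Raphson from ψ = 0.5:
  ψ = 0.500: g = -0.0909, g' = -0.424 → ψ = 0.286
  ψ = 0.286: g = -0.0008, g' = -0.427 → ψ = 0.284
Converged at ψ = 0.284.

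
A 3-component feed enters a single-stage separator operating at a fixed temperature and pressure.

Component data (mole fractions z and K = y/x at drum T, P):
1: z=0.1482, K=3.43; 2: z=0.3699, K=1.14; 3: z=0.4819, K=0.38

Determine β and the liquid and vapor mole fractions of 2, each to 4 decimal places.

Material balance + equilibrium reduce to Σ zᵢ(Kᵢ−1)/(1+β(Kᵢ−1)) = 0.
Feasibility: ΣzᵢKᵢ = 1.1131, Σzᵢ/Kᵢ = 1.6358 — both > 1, two phases present.
Iterate (Newton) starting at β = 0.5:
  β = 0.5000: g = -0.22203, g' = -0.5738 → β = 0.1130
  β = 0.1130: g = 0.01220, g' = -0.7598 → β = 0.1291
  β = 0.1291: g = 0.00022, g' = -0.7329 → β = 0.1294
Converged at β = 0.1294.
Compositions from xᵢ = zᵢ/(1+β(Kᵢ−1)), yᵢ = Kᵢxᵢ:
  1: x = 0.1127, y = 0.3867
  2: x = 0.3633, y = 0.4142
  3: x = 0.5239, y = 0.1991

β = 0.1294, x_2 = 0.3633, y_2 = 0.4142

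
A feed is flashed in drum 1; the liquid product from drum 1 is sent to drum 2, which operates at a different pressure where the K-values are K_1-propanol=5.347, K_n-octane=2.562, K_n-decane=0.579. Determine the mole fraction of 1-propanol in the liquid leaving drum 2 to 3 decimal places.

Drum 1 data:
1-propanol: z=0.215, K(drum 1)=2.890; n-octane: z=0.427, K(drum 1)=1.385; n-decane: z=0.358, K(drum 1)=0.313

x_1-propanol (drum 2) = 0.024

Drum 1:
Rachford–Rice: g(ψ₁) = Σ zᵢ(Kᵢ−1)/(1+ψ₁(Kᵢ−1)) = 0.
Feasibility: ΣzᵢKᵢ = 1.325, Σzᵢ/Kᵢ = 1.526 — both > 1, two phases present.
Iterate (Newton) starting at ψ₁ = 0.36:
  ψ₁ = 0.360: g = 0.0594, g' = -0.619 → ψ₁ = 0.456
Converged at ψ₁ = 0.456.
Drum-1 compositions:
  1-propanol: x = 0.115, y = 0.334
  n-octane: x = 0.363, y = 0.503
  n-decane: x = 0.521, y = 0.163
Drum-2 feed = drum-1 liquid: z₂ = (0.1155, 0.3632, 0.5213).
Drum 2:
Let ψ₂ = V/F and solve Σ zᵢ(Kᵢ−1)/(1+ψ₂(Kᵢ−1)) = 0.
Feasibility: ΣzᵢKᵢ = 1.850, Σzᵢ/Kᵢ = 1.064 — both > 1, two phases present.
Iterate (Newton) starting at ψ₂ = 0.32:
  ψ₂ = 0.320: g = 0.3346, g' = -0.899 → ψ₂ = 0.692
  ψ₂ = 0.692: g = 0.0881, g' = -0.524 → ψ₂ = 0.860
  ψ₂ = 0.860: g = 0.0039, g' = -0.486 → ψ₂ = 0.868
Converged at ψ₂ = 0.868.
  1-propanol: x = 0.024, y = 0.129
  n-octane: x = 0.154, y = 0.395
  n-decane: x = 0.822, y = 0.476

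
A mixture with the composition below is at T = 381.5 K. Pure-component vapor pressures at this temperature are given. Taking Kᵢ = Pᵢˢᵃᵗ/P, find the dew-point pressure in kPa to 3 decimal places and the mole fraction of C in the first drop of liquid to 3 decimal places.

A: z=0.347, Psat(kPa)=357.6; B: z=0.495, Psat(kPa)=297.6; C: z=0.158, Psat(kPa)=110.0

Pdew = 245.699 kPa, x_C = 0.353

At the dew point ψ → 1, so Σzᵢ/Kᵢ = 1 with Kᵢ = Pᵢˢᵃᵗ/P ⇒ 1/P = Σzᵢ/Pᵢˢᵃᵗ.
1/P = 0.347/357.6 + 0.495/297.6 + 0.158/110.0 = 0.004070 ⇒ P = 245.699 kPa
xᵢ = zᵢP/Pᵢˢᵃᵗ ⇒ x_C = 0.158·245.699/110.0 = 0.353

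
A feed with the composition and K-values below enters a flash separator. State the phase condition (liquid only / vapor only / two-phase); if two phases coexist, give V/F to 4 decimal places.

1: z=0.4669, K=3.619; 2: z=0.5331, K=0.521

ΣzᵢKᵢ = 1.9675; Σzᵢ/Kᵢ = 1.1522.
Both exceed 1, so a two-phase solution exists.
Rachford–Rice: g(ψ) = Σ zᵢ(Kᵢ−1)/(1+ψ(Kᵢ−1)) = 0.
Binary case is linear: z₁(K₁−1)(1+ψ(K₂−1)) + z₂(K₂−1)(1+ψ(K₁−1)) = 0
⇒ ψ = [z₁(K₁−1)+z₂(K₂−1)] / [−(K₁−1)(K₂−1)] = 0.96746/1.25450 = 0.7712

two-phase, V/F = 0.7712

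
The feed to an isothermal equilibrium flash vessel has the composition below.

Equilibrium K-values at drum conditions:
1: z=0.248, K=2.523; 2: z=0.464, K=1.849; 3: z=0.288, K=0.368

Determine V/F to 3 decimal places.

Newton iteration, V/F⁰ = 0.5:
  V/F = 0.500: g = 0.2249, g' = -0.596 → V/F = 0.877
  V/F = 0.877: g = -0.0210, g' = -0.795 → V/F = 0.851
  V/F = 0.851: g = -0.0005, g' = -0.760 → V/F = 0.850
Converged at V/F = 0.850.

V/F = 0.850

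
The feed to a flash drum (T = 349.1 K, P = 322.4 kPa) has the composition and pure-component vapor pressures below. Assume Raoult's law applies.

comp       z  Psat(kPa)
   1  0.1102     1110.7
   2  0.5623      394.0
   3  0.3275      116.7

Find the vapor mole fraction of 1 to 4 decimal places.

Raoult's law: Kᵢ = Pᵢˢᵃᵗ/P = Pᵢˢᵃᵗ/322.4.
  K_1 = 1110.7/322.4 = 3.445099, K_2 = 394.0/322.4 = 1.222084, K_3 = 116.7/322.4 = 0.361973
Iterate (Newton) starting at ψ = 0.36:
  ψ = 0.3600: g = -0.01232, g' = -0.4348 → ψ = 0.3317
  ψ = 0.3317: g = 0.00006, g' = -0.4394 → ψ = 0.3318
Converged at ψ = 0.3318.
Compositions from xᵢ = zᵢ/(1+ψ(Kᵢ−1)), yᵢ = Kᵢxᵢ:
  1: x = 0.0608, y = 0.2096
  2: x = 0.5237, y = 0.6400
  3: x = 0.4155, y = 0.1504

y_1 = 0.2096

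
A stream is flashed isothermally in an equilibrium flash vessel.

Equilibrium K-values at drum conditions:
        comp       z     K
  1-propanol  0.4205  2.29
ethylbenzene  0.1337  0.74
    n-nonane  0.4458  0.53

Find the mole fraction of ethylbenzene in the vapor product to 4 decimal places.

Let ψ = V/F and solve Σ zᵢ(Kᵢ−1)/(1+ψ(Kᵢ−1)) = 0.
Feasibility: ΣzᵢKᵢ = 1.2982, Σzᵢ/Kᵢ = 1.2054 — both > 1, two phases present.
Newton–Raphson from ψ = 0.55:
  ψ = 0.5500: g = -0.00582, g' = -0.4309 → ψ = 0.5365
Converged at ψ = 0.5365.
Compositions from xᵢ = zᵢ/(1+ψ(Kᵢ−1)), yᵢ = Kᵢxᵢ:
  1-propanol: x = 0.2485, y = 0.5691
  ethylbenzene: x = 0.1554, y = 0.1150
  n-nonane: x = 0.5961, y = 0.3159

y_ethylbenzene = 0.1150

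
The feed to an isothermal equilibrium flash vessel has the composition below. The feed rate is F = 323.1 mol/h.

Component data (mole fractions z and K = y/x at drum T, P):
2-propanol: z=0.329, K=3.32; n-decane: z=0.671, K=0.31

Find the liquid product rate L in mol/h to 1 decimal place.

Material balance + equilibrium reduce to Σ zᵢ(Kᵢ−1)/(1+ψ(Kᵢ−1)) = 0.
g(0) = ΣzᵢKᵢ − 1 = 0.300 and g(1) = 1 − Σzᵢ/Kᵢ = -1.264, so a root lies in (0, 1).
Iterate (Newton) starting at ψ = 0.5:
  ψ = 0.500: g = -0.3535, g' = -1.124 → ψ = 0.186
  ψ = 0.186: g = 0.0026, g' = -1.286 → ψ = 0.188
Converged at ψ = 0.188.
Then V = ψ·F = 0.1876·323.1 = 60.6 mol/h and L = F − V = 262.5 mol/h.

L = 262.5 mol/h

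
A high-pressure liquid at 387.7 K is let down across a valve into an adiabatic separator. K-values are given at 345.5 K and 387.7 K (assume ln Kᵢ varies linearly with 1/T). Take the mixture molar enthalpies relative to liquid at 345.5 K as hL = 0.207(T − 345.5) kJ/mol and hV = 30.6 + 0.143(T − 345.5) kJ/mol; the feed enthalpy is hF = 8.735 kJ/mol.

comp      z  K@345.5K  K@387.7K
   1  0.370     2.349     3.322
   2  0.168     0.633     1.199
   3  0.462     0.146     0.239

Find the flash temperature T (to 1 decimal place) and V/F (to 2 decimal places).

T = 361.3 K, V/F = 0.18

Adiabatic flash: solve Rachford–Rice at each trial T, then check hF = ψ·hV(T) + (1−ψ)·hL(T).
  T = 345.5 K: K = (2.349, 0.633, 0.146), RR gives ψ = 0.043, H_out = 1.301 kJ/mol
  T = 387.7 K: K = (3.322, 1.199, 0.239), RR gives ψ = 0.374, H_out = 19.156 kJ/mol
  T = 366.6 K: K = (2.821, 0.887, 0.189), RR gives ψ = 0.226, H_out = 10.966 kJ/mol
  T = 356.1 K: K = (2.583, 0.754, 0.167), RR gives ψ = 0.141, H_out = 6.409 kJ/mol
  T = 361.4 K: K = (2.702, 0.819, 0.178), RR gives ψ = 0.185, H_out = 8.760 kJ/mol
  T = 358.8 K: K = (2.643, 0.787, 0.173), RR gives ψ = 0.164, H_out = 7.621 kJ/mol
  T = 360.1 K: K = (2.673, 0.803, 0.175), RR gives ψ = 0.174, H_out = 8.194 kJ/mol
Linear interpolation between T = 360.1 (H_out = 8.194) and T = 361.4 (H_out = 8.760) on hF = 8.735 gives T ≈ 361.3 K, at which ψ = 0.18.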